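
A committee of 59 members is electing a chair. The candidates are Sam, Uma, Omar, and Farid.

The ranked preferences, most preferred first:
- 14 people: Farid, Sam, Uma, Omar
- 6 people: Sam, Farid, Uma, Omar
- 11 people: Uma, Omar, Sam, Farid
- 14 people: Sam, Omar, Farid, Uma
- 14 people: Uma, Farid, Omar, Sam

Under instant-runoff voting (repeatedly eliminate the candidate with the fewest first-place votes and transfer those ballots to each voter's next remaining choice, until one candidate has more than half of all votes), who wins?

Sam

Round 1: Sam 20, Uma 25, Omar 0, Farid 14. Omar eliminated.
Round 2: Sam 20, Uma 25, Farid 14. Farid eliminated.
Round 3: Sam 34, Uma 25. Sam has a majority (≥30).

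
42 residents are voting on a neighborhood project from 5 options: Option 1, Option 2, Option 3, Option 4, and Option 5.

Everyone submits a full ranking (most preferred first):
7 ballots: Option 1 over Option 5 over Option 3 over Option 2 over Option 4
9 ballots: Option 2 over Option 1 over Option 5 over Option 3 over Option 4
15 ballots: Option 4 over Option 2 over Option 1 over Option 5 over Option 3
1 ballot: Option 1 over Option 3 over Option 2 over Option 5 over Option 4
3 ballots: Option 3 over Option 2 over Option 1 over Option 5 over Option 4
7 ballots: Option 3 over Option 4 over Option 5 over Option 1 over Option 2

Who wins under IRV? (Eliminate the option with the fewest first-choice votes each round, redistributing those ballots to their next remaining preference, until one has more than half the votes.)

Round 1: Option 1 8, Option 2 9, Option 3 10, Option 4 15, Option 5 0. Option 5 eliminated.
Round 2: Option 1 8, Option 2 9, Option 3 10, Option 4 15. Option 1 eliminated.
Round 3: Option 2 9, Option 3 18, Option 4 15. Option 2 eliminated.
Round 4: Option 3 27, Option 4 15. Option 3 has a majority (≥22).

Option 3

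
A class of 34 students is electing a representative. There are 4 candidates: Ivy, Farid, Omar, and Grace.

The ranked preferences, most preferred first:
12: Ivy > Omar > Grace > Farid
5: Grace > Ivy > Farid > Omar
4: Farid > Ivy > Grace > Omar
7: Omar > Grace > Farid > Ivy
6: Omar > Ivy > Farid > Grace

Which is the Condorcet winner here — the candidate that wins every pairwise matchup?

Ivy vs Farid: 23–11
Ivy vs Omar: 21–13
Ivy vs Grace: 22–12
Ivy beats every other candidate.

Ivy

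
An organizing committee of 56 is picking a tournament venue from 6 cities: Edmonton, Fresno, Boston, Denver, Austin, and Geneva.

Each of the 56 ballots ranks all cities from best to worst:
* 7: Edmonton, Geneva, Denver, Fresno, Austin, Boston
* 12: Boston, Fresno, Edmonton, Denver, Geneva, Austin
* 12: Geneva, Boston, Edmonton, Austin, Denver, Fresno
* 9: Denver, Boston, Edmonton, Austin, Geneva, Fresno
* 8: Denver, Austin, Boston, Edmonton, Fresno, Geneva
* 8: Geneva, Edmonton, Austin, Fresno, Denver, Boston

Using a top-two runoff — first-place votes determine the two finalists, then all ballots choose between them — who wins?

Round 1 first-place votes: Edmonton 7, Fresno 0, Boston 12, Denver 17, Austin 0, Geneva 20. Geneva and Denver advance.
Runoff: Geneva is ranked above Denver on 27 ballots, Denver above Geneva on 29.

Denver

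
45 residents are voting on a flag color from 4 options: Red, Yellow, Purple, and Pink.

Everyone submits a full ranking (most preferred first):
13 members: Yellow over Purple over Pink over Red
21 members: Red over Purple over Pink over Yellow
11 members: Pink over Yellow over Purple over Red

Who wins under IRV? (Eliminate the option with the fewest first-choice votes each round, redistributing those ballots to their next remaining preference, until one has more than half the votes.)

Round 1: Red 21, Yellow 13, Purple 0, Pink 11. Purple eliminated.
Round 2: Red 21, Yellow 13, Pink 11. Pink eliminated.
Round 3: Red 21, Yellow 24. Yellow has a majority (≥23).

Yellow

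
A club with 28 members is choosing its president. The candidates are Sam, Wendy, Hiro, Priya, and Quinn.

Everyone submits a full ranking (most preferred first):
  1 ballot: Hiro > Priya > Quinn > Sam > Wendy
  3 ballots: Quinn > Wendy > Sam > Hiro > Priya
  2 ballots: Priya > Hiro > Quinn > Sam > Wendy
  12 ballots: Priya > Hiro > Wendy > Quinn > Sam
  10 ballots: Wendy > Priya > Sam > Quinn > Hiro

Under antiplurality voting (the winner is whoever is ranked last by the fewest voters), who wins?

Quinn

Last-place votes: Sam 12, Wendy 3, Hiro 10, Priya 3, Quinn 0.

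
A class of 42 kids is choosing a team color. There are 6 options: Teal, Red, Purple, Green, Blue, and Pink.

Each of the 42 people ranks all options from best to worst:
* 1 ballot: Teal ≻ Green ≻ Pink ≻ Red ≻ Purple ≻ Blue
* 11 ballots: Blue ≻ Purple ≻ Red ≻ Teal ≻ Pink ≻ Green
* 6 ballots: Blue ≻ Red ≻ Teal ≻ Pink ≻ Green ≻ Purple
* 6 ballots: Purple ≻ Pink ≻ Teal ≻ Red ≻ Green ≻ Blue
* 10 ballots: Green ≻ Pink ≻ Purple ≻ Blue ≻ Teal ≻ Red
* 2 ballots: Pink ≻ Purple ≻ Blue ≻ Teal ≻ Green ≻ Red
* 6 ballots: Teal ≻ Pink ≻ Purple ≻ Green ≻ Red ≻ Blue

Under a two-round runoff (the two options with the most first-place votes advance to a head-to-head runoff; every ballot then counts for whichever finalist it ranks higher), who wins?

Green

Round 1 first-place votes: Teal 7, Red 0, Purple 6, Green 10, Blue 17, Pink 2. Blue and Green advance.
Runoff: Blue is ranked above Green on 19 ballots, Green above Blue on 23.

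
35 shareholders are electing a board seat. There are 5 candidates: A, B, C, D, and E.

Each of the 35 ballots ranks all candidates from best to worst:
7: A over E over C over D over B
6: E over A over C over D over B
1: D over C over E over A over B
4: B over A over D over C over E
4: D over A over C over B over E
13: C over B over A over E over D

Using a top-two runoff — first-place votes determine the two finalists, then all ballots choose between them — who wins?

Round 1 first-place votes: A 7, B 4, C 13, D 5, E 6. C and A advance.
Runoff: C is ranked above A on 14 ballots, A above C on 21.

A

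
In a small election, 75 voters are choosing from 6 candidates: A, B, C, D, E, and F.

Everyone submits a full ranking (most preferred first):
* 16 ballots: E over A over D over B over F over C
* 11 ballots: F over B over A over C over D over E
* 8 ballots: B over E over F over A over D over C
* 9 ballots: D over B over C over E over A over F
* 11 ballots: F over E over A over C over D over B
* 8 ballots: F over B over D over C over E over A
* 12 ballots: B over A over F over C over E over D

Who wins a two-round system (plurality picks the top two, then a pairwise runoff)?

B

Round 1 first-place votes: A 0, B 20, C 0, D 9, E 16, F 30. F and B advance.
Runoff: F is ranked above B on 30 ballots, B above F on 45.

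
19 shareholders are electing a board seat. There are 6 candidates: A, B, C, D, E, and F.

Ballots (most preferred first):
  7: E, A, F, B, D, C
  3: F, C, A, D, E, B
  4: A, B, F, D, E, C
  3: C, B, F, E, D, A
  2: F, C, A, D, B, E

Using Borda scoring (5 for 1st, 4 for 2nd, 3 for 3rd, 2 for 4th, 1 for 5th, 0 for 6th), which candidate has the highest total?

F

A: 7×4 + 3×3 + 4×5 + 3×0 + 2×3 = 63
B: 7×2 + 3×0 + 4×4 + 3×4 + 2×1 = 44
C: 7×0 + 3×4 + 4×0 + 3×5 + 2×4 = 35
D: 7×1 + 3×2 + 4×2 + 3×1 + 2×2 = 28
E: 7×5 + 3×1 + 4×1 + 3×2 + 2×0 = 48
F: 7×3 + 3×5 + 4×3 + 3×3 + 2×5 = 67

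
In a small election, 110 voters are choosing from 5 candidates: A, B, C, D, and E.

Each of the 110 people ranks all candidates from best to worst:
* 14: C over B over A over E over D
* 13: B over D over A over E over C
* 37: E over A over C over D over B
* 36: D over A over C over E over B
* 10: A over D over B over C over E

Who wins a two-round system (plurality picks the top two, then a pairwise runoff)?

D

Round 1 first-place votes: A 10, B 13, C 14, D 36, E 37. E and D advance.
Runoff: E is ranked above D on 51 ballots, D above E on 59.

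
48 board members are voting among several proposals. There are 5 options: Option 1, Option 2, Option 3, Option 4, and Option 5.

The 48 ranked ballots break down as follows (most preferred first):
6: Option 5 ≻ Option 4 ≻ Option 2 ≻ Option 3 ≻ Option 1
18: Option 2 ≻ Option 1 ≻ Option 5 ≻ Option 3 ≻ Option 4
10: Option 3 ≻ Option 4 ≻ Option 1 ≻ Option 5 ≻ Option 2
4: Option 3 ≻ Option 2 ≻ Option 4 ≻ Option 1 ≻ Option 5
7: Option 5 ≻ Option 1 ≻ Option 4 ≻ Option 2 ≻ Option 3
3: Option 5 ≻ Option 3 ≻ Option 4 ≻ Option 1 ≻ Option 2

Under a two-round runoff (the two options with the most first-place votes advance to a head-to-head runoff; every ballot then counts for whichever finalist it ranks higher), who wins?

Option 5

Round 1 first-place votes: Option 1 0, Option 2 18, Option 3 14, Option 4 0, Option 5 16. Option 2 and Option 5 advance.
Runoff: Option 2 is ranked above Option 5 on 22 ballots, Option 5 above Option 2 on 26.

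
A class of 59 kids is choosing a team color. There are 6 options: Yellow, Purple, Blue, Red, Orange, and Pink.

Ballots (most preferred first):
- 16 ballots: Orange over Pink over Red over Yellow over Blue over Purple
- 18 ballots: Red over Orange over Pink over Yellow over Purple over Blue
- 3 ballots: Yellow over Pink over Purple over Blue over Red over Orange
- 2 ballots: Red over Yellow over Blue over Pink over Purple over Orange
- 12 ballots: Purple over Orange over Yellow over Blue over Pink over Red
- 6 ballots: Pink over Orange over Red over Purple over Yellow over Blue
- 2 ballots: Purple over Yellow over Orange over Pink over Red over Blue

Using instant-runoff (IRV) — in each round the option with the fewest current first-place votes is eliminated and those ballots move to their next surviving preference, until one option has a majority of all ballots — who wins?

Round 1: Yellow 3, Purple 14, Blue 0, Red 20, Orange 16, Pink 6. Blue eliminated.
Round 2: Yellow 3, Purple 14, Red 20, Orange 16, Pink 6. Yellow eliminated.
Round 3: Purple 14, Red 20, Orange 16, Pink 9. Pink eliminated.
Round 4: Purple 17, Red 20, Orange 22. Purple eliminated.
Round 5: Red 23, Orange 36. Orange has a majority (≥30).

Orange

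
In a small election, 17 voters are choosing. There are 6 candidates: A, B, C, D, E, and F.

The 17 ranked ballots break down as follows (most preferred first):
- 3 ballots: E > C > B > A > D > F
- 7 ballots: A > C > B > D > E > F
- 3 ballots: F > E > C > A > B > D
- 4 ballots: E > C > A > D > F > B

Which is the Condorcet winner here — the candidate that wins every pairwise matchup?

E vs A: 10–7
E vs B: 10–7
E vs C: 10–7
E vs D: 10–7
E vs F: 14–3
E beats every other candidate.

E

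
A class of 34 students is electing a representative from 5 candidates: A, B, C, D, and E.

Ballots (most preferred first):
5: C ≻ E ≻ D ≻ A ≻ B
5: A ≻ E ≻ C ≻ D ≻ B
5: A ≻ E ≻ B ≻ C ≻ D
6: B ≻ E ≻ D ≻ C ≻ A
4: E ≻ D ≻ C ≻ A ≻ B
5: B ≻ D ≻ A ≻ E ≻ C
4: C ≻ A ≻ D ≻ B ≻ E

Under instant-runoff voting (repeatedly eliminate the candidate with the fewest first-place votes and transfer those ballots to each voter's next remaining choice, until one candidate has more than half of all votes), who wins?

Round 1: A 10, B 11, C 9, D 0, E 4. D eliminated.
Round 2: A 10, B 11, C 9, E 4. E eliminated.
Round 3: A 10, B 11, C 13. A eliminated.
Round 4: B 16, C 18. C has a majority (≥18).

C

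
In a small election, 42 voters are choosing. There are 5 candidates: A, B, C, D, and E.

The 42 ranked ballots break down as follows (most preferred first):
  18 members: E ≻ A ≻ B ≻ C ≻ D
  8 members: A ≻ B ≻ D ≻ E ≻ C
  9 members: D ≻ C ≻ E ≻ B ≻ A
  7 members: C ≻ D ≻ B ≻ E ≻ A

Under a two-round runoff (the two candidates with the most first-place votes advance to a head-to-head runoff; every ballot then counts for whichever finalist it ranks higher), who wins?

D

Round 1 first-place votes: A 8, B 0, C 7, D 9, E 18. E and D advance.
Runoff: E is ranked above D on 18 ballots, D above E on 24.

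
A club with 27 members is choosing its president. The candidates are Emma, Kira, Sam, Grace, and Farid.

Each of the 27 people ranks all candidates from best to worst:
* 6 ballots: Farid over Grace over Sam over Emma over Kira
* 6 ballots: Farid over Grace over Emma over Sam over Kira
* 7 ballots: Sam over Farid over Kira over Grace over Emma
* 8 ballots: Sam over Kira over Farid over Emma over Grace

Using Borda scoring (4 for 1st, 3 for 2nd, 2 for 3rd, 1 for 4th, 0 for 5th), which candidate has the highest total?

Farid

Emma: 6×1 + 6×2 + 7×0 + 8×1 = 26
Kira: 6×0 + 6×0 + 7×2 + 8×3 = 38
Sam: 6×2 + 6×1 + 7×4 + 8×4 = 78
Grace: 6×3 + 6×3 + 7×1 + 8×0 = 43
Farid: 6×4 + 6×4 + 7×3 + 8×2 = 85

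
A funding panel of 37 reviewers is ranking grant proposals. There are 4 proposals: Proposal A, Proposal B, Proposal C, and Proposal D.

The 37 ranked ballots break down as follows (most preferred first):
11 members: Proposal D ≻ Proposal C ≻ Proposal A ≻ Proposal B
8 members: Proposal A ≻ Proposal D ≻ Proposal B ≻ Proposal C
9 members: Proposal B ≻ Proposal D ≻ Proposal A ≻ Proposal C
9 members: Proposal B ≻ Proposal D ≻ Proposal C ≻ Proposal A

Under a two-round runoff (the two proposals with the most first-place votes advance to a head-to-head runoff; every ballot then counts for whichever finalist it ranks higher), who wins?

Proposal D

Round 1 first-place votes: Proposal A 8, Proposal B 18, Proposal C 0, Proposal D 11. Proposal B and Proposal D advance.
Runoff: Proposal B is ranked above Proposal D on 18 ballots, Proposal D above Proposal B on 19.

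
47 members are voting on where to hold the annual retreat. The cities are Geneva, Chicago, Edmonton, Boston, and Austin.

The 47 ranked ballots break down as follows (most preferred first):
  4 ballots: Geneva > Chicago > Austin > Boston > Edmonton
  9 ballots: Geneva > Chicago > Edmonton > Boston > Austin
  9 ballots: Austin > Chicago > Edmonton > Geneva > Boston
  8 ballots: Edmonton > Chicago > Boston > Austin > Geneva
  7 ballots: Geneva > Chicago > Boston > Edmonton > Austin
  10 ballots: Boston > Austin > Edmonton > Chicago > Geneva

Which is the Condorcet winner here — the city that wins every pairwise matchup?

Chicago vs Geneva: 27–20
Chicago vs Edmonton: 29–18
Chicago vs Boston: 37–10
Chicago vs Austin: 28–19
Chicago beats every other city.

Chicago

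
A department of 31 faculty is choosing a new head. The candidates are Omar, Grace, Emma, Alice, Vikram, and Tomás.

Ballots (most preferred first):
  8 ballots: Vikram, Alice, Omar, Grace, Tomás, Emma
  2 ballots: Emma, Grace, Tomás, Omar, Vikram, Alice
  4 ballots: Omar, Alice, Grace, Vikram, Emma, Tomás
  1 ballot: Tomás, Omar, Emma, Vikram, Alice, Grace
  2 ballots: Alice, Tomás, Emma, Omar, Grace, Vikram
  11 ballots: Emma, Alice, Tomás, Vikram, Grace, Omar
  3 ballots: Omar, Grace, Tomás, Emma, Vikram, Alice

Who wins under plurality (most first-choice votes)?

First-place votes: Omar 7, Grace 0, Emma 13, Alice 2, Vikram 8, Tomás 1.

Emma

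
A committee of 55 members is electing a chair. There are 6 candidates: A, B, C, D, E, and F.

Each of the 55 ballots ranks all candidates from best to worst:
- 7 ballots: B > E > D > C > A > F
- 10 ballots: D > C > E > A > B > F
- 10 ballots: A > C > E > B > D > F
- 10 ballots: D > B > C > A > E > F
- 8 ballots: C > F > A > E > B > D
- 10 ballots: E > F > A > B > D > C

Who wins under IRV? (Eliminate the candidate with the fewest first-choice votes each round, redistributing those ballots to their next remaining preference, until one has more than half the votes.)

Round 1: A 10, B 7, C 8, D 20, E 10, F 0. F eliminated.
Round 2: A 10, B 7, C 8, D 20, E 10. B eliminated.
Round 3: A 10, C 8, D 20, E 17. C eliminated.
Round 4: A 18, D 20, E 17. E eliminated.
Round 5: A 28, D 27. A has a majority (≥28).

A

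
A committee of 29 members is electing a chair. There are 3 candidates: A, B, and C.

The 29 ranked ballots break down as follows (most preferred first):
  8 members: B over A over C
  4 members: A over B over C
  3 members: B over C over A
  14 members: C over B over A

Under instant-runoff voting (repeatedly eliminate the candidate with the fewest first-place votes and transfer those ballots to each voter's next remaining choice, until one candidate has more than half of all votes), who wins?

B

Round 1: A 4, B 11, C 14. A eliminated.
Round 2: B 15, C 14. B has a majority (≥15).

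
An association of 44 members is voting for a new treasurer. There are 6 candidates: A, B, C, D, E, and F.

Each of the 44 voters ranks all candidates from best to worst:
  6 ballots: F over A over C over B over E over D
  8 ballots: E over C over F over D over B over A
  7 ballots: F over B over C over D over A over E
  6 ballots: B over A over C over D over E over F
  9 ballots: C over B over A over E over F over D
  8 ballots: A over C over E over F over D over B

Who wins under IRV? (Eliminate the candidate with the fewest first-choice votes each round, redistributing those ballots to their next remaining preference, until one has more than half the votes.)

Round 1: A 8, B 6, C 9, D 0, E 8, F 13. D eliminated.
Round 2: A 8, B 6, C 9, E 8, F 13. B eliminated.
Round 3: A 14, C 9, E 8, F 13. E eliminated.
Round 4: A 14, C 17, F 13. F eliminated.
Round 5: A 20, C 24. C has a majority (≥23).

C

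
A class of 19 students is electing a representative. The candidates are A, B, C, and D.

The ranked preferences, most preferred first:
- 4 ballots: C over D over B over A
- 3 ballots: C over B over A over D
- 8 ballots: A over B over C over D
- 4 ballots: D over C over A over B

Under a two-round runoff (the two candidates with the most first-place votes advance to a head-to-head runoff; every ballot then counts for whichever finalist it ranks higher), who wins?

Round 1 first-place votes: A 8, B 0, C 7, D 4. A and C advance.
Runoff: A is ranked above C on 8 ballots, C above A on 11.

C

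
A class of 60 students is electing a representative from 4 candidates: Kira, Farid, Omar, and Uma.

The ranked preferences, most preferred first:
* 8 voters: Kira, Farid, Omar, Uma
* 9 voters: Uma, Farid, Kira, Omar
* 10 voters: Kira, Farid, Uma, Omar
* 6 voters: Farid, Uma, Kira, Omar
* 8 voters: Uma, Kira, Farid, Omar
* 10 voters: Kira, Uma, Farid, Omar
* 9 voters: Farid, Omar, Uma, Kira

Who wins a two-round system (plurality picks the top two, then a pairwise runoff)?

Round 1 first-place votes: Kira 28, Farid 15, Omar 0, Uma 17. Kira and Uma advance.
Runoff: Kira is ranked above Uma on 28 ballots, Uma above Kira on 32.

Uma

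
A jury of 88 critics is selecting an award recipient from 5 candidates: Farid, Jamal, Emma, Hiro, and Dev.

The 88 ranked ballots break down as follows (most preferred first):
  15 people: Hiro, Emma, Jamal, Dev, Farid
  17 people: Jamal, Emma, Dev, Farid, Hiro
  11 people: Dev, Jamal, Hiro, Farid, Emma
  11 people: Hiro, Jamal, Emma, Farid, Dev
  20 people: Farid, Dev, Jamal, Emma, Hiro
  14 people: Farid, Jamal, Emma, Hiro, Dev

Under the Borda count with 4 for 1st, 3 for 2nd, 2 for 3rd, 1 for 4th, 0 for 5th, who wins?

Farid: 15×0 + 17×1 + 11×1 + 11×1 + 20×4 + 14×4 = 175
Jamal: 15×2 + 17×4 + 11×3 + 11×3 + 20×2 + 14×3 = 246
Emma: 15×3 + 17×3 + 11×0 + 11×2 + 20×1 + 14×2 = 166
Hiro: 15×4 + 17×0 + 11×2 + 11×4 + 20×0 + 14×1 = 140
Dev: 15×1 + 17×2 + 11×4 + 11×0 + 20×3 + 14×0 = 153

Jamal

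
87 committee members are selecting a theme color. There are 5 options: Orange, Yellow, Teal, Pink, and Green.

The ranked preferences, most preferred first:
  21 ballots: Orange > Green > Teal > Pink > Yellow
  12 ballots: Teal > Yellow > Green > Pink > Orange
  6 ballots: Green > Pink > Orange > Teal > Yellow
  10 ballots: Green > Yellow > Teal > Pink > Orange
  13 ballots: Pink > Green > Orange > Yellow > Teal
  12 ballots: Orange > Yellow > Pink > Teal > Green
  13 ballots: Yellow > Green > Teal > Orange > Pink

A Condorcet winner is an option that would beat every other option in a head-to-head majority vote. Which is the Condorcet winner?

Green

Green vs Orange: 54–33
Green vs Yellow: 50–37
Green vs Teal: 63–24
Green vs Pink: 62–25
Green beats every other option.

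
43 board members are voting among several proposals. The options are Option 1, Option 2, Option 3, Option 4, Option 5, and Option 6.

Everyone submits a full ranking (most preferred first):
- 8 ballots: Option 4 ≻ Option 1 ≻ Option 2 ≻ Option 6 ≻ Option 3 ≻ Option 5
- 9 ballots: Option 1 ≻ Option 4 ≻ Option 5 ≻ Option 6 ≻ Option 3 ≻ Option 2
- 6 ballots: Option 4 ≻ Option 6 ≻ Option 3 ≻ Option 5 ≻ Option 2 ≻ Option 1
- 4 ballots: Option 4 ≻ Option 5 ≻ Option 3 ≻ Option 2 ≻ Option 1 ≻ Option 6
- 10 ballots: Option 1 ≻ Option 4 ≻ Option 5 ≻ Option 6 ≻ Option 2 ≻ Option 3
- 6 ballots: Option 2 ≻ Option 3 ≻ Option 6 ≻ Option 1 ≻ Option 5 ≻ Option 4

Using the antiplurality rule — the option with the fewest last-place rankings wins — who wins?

Option 6

Last-place votes: Option 1 6, Option 2 9, Option 3 10, Option 4 6, Option 5 8, Option 6 4.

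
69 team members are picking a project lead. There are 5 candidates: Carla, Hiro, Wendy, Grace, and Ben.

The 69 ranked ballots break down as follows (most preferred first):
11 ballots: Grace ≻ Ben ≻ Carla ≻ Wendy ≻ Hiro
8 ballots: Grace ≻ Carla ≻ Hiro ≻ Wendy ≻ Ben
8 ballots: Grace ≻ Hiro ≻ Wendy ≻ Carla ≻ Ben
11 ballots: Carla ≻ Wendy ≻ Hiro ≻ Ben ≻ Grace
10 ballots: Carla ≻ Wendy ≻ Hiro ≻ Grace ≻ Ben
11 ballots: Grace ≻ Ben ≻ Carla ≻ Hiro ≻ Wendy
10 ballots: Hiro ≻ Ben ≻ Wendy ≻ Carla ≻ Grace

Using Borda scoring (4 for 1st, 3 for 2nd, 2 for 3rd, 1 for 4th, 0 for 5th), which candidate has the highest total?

Carla: 11×2 + 8×3 + 8×1 + 11×4 + 10×4 + 11×2 + 10×1 = 170
Hiro: 11×0 + 8×2 + 8×3 + 11×2 + 10×2 + 11×1 + 10×4 = 133
Wendy: 11×1 + 8×1 + 8×2 + 11×3 + 10×3 + 11×0 + 10×2 = 118
Grace: 11×4 + 8×4 + 8×4 + 11×0 + 10×1 + 11×4 + 10×0 = 162
Ben: 11×3 + 8×0 + 8×0 + 11×1 + 10×0 + 11×3 + 10×3 = 107

Carla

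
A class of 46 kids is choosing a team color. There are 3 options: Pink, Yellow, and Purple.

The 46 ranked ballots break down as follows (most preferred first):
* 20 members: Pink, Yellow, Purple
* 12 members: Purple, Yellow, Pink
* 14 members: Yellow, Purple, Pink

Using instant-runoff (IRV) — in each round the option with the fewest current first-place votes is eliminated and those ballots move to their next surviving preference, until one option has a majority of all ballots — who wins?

Yellow

Round 1: Pink 20, Yellow 14, Purple 12. Purple eliminated.
Round 2: Pink 20, Yellow 26. Yellow has a majority (≥24).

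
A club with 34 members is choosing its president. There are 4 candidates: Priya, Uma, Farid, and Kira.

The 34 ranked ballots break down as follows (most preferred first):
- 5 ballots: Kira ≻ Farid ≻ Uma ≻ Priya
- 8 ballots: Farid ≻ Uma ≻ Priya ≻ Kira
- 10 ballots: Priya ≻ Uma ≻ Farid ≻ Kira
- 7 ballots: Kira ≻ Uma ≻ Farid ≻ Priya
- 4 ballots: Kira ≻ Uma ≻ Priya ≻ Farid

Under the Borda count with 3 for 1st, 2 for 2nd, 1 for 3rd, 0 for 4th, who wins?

Priya: 5×0 + 8×1 + 10×3 + 7×0 + 4×1 = 42
Uma: 5×1 + 8×2 + 10×2 + 7×2 + 4×2 = 63
Farid: 5×2 + 8×3 + 10×1 + 7×1 + 4×0 = 51
Kira: 5×3 + 8×0 + 10×0 + 7×3 + 4×3 = 48

Uma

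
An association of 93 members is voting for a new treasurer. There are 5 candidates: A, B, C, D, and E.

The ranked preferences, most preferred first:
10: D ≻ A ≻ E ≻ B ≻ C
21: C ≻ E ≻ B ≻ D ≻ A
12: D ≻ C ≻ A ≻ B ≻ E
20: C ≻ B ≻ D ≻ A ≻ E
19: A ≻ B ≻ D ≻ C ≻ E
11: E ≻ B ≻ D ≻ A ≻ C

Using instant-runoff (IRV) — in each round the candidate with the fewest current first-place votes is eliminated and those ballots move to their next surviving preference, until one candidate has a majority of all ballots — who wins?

D

Round 1: A 19, B 0, C 41, D 22, E 11. B eliminated.
Round 2: A 19, C 41, D 22, E 11. E eliminated.
Round 3: A 19, C 41, D 33. A eliminated.
Round 4: C 41, D 52. D has a majority (≥47).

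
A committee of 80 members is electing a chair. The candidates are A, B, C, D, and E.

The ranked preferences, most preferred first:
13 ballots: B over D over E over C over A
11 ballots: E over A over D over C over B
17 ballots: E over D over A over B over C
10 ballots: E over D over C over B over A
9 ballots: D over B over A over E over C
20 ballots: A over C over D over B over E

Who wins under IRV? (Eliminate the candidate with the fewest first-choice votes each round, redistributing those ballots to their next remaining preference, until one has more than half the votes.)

Round 1: A 20, B 13, C 0, D 9, E 38. C eliminated.
Round 2: A 20, B 13, D 9, E 38. D eliminated.
Round 3: A 20, B 22, E 38. A eliminated.
Round 4: B 42, E 38. B has a majority (≥41).

B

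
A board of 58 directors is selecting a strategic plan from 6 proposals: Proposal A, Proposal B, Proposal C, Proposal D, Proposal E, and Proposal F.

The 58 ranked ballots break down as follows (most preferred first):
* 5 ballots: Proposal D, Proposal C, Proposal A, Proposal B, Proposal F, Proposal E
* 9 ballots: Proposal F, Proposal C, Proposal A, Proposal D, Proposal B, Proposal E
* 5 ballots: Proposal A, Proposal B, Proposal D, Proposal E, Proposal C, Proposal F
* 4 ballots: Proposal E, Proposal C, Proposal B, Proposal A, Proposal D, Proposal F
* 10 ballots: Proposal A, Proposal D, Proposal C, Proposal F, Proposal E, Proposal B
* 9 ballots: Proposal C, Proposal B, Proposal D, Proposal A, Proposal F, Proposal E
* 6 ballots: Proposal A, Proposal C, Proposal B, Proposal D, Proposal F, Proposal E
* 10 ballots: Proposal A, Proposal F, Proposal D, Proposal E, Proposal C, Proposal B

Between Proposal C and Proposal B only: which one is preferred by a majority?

Proposal C

Proposal C is ranked above Proposal B on 53 ballots; Proposal B above Proposal C on 5.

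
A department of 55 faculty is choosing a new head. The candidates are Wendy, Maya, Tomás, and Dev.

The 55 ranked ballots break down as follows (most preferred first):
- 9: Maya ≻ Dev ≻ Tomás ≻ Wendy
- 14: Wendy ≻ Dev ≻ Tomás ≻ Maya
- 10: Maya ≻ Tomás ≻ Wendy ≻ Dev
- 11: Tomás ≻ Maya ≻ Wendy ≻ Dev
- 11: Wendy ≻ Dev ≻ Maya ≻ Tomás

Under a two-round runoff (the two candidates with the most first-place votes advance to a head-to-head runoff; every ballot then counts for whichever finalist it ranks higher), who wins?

Maya

Round 1 first-place votes: Wendy 25, Maya 19, Tomás 11, Dev 0. Wendy and Maya advance.
Runoff: Wendy is ranked above Maya on 25 ballots, Maya above Wendy on 30.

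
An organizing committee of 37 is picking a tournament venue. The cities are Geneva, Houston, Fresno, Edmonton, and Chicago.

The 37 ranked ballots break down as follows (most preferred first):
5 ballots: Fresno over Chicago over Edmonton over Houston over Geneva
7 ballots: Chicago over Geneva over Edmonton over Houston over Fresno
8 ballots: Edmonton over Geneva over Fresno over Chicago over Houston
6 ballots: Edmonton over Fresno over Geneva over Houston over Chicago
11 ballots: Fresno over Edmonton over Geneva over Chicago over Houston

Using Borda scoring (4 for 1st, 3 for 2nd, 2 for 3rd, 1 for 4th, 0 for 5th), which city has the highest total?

Edmonton

Geneva: 5×0 + 7×3 + 8×3 + 6×2 + 11×2 = 79
Houston: 5×1 + 7×1 + 8×0 + 6×1 + 11×0 = 18
Fresno: 5×4 + 7×0 + 8×2 + 6×3 + 11×4 = 98
Edmonton: 5×2 + 7×2 + 8×4 + 6×4 + 11×3 = 113
Chicago: 5×3 + 7×4 + 8×1 + 6×0 + 11×1 = 62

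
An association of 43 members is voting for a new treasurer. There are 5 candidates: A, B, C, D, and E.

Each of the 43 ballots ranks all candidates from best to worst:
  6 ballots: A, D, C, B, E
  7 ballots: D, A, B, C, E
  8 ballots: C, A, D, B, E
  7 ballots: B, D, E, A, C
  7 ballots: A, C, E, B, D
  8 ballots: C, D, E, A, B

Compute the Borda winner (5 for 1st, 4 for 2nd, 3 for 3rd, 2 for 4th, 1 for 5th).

A: 6×5 + 7×4 + 8×4 + 7×2 + 7×5 + 8×2 = 155
B: 6×2 + 7×3 + 8×2 + 7×5 + 7×2 + 8×1 = 106
C: 6×3 + 7×2 + 8×5 + 7×1 + 7×4 + 8×5 = 147
D: 6×4 + 7×5 + 8×3 + 7×4 + 7×1 + 8×4 = 150
E: 6×1 + 7×1 + 8×1 + 7×3 + 7×3 + 8×3 = 87

A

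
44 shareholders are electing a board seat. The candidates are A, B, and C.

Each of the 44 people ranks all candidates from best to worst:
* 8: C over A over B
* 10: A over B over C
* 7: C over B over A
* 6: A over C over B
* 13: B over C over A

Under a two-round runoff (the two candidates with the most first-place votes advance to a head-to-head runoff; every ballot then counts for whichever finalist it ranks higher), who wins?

Round 1 first-place votes: A 16, B 13, C 15. A and C advance.
Runoff: A is ranked above C on 16 ballots, C above A on 28.

C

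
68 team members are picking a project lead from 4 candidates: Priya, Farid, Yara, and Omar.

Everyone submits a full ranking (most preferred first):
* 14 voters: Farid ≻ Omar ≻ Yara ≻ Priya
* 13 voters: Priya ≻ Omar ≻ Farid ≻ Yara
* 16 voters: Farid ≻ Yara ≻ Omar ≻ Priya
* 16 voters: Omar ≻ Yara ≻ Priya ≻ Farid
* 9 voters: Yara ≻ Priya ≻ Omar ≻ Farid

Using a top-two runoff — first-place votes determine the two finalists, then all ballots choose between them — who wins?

Omar

Round 1 first-place votes: Priya 13, Farid 30, Yara 9, Omar 16. Farid and Omar advance.
Runoff: Farid is ranked above Omar on 30 ballots, Omar above Farid on 38.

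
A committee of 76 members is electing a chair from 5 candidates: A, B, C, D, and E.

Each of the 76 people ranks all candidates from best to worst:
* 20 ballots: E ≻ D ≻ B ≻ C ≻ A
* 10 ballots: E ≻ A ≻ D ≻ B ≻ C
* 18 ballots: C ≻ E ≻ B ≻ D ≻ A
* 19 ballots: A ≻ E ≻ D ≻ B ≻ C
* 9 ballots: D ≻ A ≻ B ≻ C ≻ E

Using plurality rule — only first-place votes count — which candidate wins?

First-place votes: A 19, B 0, C 18, D 9, E 30.

E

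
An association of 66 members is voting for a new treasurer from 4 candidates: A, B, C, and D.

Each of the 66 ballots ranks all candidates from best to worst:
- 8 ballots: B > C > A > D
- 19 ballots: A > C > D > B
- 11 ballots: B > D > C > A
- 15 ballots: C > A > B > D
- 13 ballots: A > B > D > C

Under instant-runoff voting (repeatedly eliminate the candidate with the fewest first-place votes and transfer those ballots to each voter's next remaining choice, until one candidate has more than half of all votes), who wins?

Round 1: A 32, B 19, C 15, D 0. D eliminated.
Round 2: A 32, B 19, C 15. C eliminated.
Round 3: A 47, B 19. A has a majority (≥34).

A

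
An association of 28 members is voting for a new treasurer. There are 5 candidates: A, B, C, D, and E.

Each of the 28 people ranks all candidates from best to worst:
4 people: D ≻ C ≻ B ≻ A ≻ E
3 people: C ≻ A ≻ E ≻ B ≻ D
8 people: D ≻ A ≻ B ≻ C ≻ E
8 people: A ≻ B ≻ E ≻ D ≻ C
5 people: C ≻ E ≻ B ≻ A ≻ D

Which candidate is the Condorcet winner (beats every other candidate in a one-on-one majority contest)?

A vs B: 19–9
A vs C: 16–12
A vs D: 16–12
A vs E: 23–5
A beats every other candidate.

A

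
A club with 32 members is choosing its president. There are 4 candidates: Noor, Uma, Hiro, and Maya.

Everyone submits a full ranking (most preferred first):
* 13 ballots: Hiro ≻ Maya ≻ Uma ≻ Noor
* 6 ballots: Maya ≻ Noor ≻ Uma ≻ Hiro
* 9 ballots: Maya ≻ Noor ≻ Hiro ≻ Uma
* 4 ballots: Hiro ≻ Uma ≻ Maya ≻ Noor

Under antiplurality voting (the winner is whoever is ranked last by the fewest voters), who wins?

Last-place votes: Noor 17, Uma 9, Hiro 6, Maya 0.

Maya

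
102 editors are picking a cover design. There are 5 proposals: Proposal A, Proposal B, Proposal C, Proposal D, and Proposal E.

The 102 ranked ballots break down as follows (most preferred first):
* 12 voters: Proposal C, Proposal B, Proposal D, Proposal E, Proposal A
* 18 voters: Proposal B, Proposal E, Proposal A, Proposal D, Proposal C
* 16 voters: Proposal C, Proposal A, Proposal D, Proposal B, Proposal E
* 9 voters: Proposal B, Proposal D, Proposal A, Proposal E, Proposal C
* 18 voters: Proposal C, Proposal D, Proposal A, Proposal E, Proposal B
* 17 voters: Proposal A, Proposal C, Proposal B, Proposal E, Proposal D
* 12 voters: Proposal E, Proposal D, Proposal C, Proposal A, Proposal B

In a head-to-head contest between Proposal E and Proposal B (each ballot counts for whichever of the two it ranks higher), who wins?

Proposal B

Proposal E is ranked above Proposal B on 30 ballots; Proposal B above Proposal E on 72.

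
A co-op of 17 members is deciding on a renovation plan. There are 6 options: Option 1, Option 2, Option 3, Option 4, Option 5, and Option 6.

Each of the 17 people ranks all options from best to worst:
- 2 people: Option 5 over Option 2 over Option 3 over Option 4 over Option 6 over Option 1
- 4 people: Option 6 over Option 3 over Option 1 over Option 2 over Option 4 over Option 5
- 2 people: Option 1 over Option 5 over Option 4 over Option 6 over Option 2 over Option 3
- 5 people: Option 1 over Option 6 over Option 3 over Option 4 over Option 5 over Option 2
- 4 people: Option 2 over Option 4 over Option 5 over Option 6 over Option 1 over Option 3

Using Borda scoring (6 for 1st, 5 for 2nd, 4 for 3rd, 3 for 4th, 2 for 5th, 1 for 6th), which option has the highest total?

Option 6

Option 1: 2×1 + 4×4 + 2×6 + 5×6 + 4×2 = 68
Option 2: 2×5 + 4×3 + 2×2 + 5×1 + 4×6 = 55
Option 3: 2×4 + 4×5 + 2×1 + 5×4 + 4×1 = 54
Option 4: 2×3 + 4×2 + 2×4 + 5×3 + 4×5 = 57
Option 5: 2×6 + 4×1 + 2×5 + 5×2 + 4×4 = 52
Option 6: 2×2 + 4×6 + 2×3 + 5×5 + 4×3 = 71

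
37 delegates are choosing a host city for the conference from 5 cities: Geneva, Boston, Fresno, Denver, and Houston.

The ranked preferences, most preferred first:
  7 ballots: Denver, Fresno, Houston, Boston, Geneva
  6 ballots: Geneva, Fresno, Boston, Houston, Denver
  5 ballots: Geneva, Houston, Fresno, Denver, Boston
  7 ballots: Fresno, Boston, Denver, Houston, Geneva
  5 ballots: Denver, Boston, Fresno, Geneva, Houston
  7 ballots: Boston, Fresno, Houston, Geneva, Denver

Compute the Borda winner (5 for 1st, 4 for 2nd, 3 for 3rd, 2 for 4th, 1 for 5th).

Fresno

Geneva: 7×1 + 6×5 + 5×5 + 7×1 + 5×2 + 7×2 = 93
Boston: 7×2 + 6×3 + 5×1 + 7×4 + 5×4 + 7×5 = 120
Fresno: 7×4 + 6×4 + 5×3 + 7×5 + 5×3 + 7×4 = 145
Denver: 7×5 + 6×1 + 5×2 + 7×3 + 5×5 + 7×1 = 104
Houston: 7×3 + 6×2 + 5×4 + 7×2 + 5×1 + 7×3 = 93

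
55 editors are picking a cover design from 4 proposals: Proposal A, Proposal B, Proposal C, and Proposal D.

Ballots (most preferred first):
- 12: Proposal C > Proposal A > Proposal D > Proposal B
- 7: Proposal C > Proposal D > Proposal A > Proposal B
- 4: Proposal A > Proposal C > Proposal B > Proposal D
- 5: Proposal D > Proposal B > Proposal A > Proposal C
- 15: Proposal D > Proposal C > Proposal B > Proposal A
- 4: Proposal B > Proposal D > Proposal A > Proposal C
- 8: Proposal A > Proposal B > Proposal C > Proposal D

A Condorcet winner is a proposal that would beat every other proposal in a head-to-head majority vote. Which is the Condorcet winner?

Proposal C

Proposal C vs Proposal A: 34–21
Proposal C vs Proposal B: 38–17
Proposal C vs Proposal D: 31–24
Proposal C beats every other proposal.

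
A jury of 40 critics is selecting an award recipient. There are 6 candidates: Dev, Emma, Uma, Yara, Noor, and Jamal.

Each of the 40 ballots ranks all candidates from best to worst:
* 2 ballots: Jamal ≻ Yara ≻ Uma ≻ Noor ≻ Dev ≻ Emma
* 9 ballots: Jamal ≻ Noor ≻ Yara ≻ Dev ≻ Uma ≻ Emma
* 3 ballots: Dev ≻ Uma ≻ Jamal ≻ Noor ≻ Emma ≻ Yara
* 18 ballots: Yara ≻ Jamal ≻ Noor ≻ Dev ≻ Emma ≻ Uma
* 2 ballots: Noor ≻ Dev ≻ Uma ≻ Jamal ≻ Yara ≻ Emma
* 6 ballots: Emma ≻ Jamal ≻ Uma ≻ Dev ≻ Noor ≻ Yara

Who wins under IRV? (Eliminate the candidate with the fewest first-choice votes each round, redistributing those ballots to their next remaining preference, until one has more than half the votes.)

Jamal

Round 1: Dev 3, Emma 6, Uma 0, Yara 18, Noor 2, Jamal 11. Uma eliminated.
Round 2: Dev 3, Emma 6, Yara 18, Noor 2, Jamal 11. Noor eliminated.
Round 3: Dev 5, Emma 6, Yara 18, Jamal 11. Dev eliminated.
Round 4: Emma 6, Yara 18, Jamal 16. Emma eliminated.
Round 5: Yara 18, Jamal 22. Jamal has a majority (≥21).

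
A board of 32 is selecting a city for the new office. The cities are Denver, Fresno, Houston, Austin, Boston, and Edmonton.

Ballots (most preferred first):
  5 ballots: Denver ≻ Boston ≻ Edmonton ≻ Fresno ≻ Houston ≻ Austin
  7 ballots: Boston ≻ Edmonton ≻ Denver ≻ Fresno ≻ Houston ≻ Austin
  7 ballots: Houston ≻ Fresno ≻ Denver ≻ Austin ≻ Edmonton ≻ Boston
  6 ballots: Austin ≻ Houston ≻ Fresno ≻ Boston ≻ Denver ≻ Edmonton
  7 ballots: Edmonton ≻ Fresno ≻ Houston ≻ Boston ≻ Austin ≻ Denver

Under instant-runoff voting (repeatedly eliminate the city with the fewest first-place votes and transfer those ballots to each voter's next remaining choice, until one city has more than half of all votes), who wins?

Round 1: Denver 5, Fresno 0, Houston 7, Austin 6, Boston 7, Edmonton 7. Fresno eliminated.
Round 2: Denver 5, Houston 7, Austin 6, Boston 7, Edmonton 7. Denver eliminated.
Round 3: Houston 7, Austin 6, Boston 12, Edmonton 7. Austin eliminated.
Round 4: Houston 13, Boston 12, Edmonton 7. Edmonton eliminated.
Round 5: Houston 20, Boston 12. Houston has a majority (≥17).

Houston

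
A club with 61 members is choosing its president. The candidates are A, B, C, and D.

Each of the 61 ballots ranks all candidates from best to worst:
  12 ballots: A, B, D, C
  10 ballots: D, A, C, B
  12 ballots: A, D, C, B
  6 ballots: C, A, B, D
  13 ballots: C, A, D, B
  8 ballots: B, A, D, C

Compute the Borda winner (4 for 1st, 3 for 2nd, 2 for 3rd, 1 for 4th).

A

A: 12×4 + 10×3 + 12×4 + 6×3 + 13×3 + 8×3 = 207
B: 12×3 + 10×1 + 12×1 + 6×2 + 13×1 + 8×4 = 115
C: 12×1 + 10×2 + 12×2 + 6×4 + 13×4 + 8×1 = 140
D: 12×2 + 10×4 + 12×3 + 6×1 + 13×2 + 8×2 = 148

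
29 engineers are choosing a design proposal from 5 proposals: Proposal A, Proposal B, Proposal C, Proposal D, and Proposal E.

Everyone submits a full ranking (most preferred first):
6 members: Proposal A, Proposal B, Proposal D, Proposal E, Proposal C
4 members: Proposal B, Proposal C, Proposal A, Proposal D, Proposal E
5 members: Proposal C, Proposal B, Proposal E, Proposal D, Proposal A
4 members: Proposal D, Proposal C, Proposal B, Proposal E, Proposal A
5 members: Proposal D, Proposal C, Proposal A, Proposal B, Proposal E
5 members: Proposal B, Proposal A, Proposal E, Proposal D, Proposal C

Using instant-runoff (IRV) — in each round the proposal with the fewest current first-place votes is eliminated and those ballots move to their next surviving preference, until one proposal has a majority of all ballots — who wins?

Proposal B

Round 1: Proposal A 6, Proposal B 9, Proposal C 5, Proposal D 9, Proposal E 0. Proposal E eliminated.
Round 2: Proposal A 6, Proposal B 9, Proposal C 5, Proposal D 9. Proposal C eliminated.
Round 3: Proposal A 6, Proposal B 14, Proposal D 9. Proposal A eliminated.
Round 4: Proposal B 20, Proposal D 9. Proposal B has a majority (≥15).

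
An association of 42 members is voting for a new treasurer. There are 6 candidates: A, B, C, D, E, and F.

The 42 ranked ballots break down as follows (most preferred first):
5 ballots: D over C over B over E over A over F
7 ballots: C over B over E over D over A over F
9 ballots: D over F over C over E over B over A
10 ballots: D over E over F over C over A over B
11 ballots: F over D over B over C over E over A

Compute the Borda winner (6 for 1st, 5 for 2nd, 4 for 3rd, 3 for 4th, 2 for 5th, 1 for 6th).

A: 5×2 + 7×2 + 9×1 + 10×2 + 11×1 = 64
B: 5×4 + 7×5 + 9×2 + 10×1 + 11×4 = 127
C: 5×5 + 7×6 + 9×4 + 10×3 + 11×3 = 166
D: 5×6 + 7×3 + 9×6 + 10×6 + 11×5 = 220
E: 5×3 + 7×4 + 9×3 + 10×5 + 11×2 = 142
F: 5×1 + 7×1 + 9×5 + 10×4 + 11×6 = 163

D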